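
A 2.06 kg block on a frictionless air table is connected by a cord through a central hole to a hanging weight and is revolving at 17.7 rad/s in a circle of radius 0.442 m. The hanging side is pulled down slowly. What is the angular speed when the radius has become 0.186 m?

ω₂ ≈ 100 rad/s

No torque about the axis ⇒ m r₁² ω₁ = m r₂² ω₂.
ω₂ = ω₁ (r₁/r₂)² = (17.7)(0.442/0.186)² = 99.95 rad/s.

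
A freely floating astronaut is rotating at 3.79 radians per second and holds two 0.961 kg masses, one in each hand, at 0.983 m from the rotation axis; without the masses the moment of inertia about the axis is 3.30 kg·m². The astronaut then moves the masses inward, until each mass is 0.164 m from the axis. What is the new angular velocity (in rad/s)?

ω₂ ≈ 5.83 rad/s

Angular momentum about the spin axis is conserved since the torque about it is zero.
I₁ = 3.30 + 2(0.961)(0.983)² = 5.157 kg·m²; I₂ = 3.30 + 2(0.961)(0.164)² = 3.352 kg·m².
ω₂ = I₁ω₁ / I₂ = (5.157)(3.79 rad/s) / (3.352) = 5.832 rad/s.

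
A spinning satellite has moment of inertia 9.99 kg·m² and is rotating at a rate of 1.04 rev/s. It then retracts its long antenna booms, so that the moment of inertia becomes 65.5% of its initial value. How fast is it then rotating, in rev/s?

With no external torque about the axis, L is conserved: I₁ω₁ = I₂ω₂.
I₂ = 0.655 × 9.99 = 6.543 kg·m².
ω₂ = I₁ω₁ / I₂ = (9.990)(1.04 rev/s) / (6.543) = 1.588 rev/s.

ω₂ ≈ 1.59 rev/s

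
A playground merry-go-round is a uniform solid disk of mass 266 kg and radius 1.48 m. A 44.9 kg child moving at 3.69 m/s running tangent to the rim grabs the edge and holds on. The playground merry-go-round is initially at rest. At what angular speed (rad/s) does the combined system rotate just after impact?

|ω_f| ≈ 0.629 rad/s

The axle reaction passes through the axle and exerts no torque about it; angular momentum about the axle is conserved through the impact.
I_p = ½(266)(1.48)² = 291.3 kg·m². Taking the sense of the child's angular momentum as positive, L_{child} = m v R = (44.9)(3.69)(1.48) = 245.2 kg·m²/s.
L_i = 0 + 245.2 = 245.2 kg·m²/s.
After sticking, I_f = I_p + m R² = 291.3 + (44.9)(1.48)² = 389.7 kg·m².
ω_f = L_i / I_f = 245.2 / 389.7 = 0.6293 rad/s.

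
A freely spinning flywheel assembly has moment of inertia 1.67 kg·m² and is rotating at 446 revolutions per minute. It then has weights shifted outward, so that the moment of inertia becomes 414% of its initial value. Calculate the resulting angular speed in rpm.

No external torque acts about the spin axis, so angular momentum is conserved.
I₂ = 4.14 × 1.67 = 6.914 kg·m².
ω₂ = I₁ω₁ / I₂ = (1.670)(446 rpm) / (6.914) = 107.7 rpm.

ω₂ ≈ 108 rpm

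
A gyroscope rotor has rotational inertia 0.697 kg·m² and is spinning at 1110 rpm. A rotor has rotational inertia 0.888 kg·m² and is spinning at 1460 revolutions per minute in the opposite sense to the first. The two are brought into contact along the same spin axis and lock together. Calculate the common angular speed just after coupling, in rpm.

The coupling torques are internal; angular momentum about the shared axis is conserved.
Taking A's sense as positive: L = (0.6970)(1110) − (0.8880)(1460) = -522.8 kg·m²·rpm.
Combined I = 0.6970 + 0.8880 = 1.585 kg·m².
ω_f = L / I = -522.8 / 1.585 = -329.8 rpm.

|ω_f| ≈ 330 rpm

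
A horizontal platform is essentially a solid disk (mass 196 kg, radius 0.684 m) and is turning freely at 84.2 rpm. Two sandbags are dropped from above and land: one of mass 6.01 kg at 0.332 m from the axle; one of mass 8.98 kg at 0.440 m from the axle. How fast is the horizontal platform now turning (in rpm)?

No external torque acts about the axle; L_before = L_after.
I_p = ½(196)(0.684)² = 45.85 kg·m².
Added inertia Σmr² = (6.01)(0.332)² + (8.98)(0.440)² = 2.401 kg·m²; I_f = 45.85 + 2.401 = 48.25 kg·m².
ω_f = I_p ω_i / I_f = (45.85)(84.2) / 48.25 = 80.01 rpm.

ω_f ≈ 80.0 rpm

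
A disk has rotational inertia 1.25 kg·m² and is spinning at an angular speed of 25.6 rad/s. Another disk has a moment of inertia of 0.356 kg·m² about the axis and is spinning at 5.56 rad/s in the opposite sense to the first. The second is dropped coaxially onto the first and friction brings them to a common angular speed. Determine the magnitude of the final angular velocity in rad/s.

No external torque acts about the common axis, so total angular momentum is conserved.
Taking A's sense as positive: L = (1.250)(25.6) − (0.3560)(5.56) = 30.02 kg·m²·rad/s.
Combined I = 1.250 + 0.3560 = 1.606 kg·m².
ω_f = L / I = 30.02 / 1.606 = 18.69 rad/s.

|ω_f| ≈ 18.7 rad/s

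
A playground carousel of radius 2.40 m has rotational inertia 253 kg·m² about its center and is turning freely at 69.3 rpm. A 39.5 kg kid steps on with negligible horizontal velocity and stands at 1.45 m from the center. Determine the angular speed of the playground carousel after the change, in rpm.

The added mass arrives with no angular momentum about the center, and any external torque about the center is negligible, so the system's angular momentum is conserved.
Added inertia Σmr² = (39.5)(1.45)² = 83.05 kg·m²; I_f = 253.0 + 83.05 = 336.0 kg·m².
ω_f = I_p ω_i / I_f = (253.0)(69.3) / 336.0 = 52.17 rpm.

ω_f ≈ 52.2 rpm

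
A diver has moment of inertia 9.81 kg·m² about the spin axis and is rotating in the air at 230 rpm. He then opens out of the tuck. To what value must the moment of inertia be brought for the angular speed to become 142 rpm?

I₂ ≈ 15.9 kg·m²

With no external torque about the axis, L is conserved: I₁ω₁ = I₂ω₂.
I₂ = I₁ω₁ / ω₂ = (9.81)(230) / (142) = 15.89 kg·m².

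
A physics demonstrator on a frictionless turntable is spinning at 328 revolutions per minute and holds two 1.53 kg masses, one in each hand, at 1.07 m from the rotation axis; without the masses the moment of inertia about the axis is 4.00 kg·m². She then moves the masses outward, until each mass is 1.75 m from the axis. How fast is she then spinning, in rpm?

With no external torque about the axis, L is conserved: I₁ω₁ = I₂ω₂.
I₁ = 4.00 + 2(1.53)(1.07)² = 7.503 kg·m²; I₂ = 4.00 + 2(1.53)(1.75)² = 13.37 kg·m².
ω₂ = I₁ω₁ / I₂ = (7.503)(328 rpm) / (13.37) = 184.1 rpm.

ω₂ ≈ 184 rpm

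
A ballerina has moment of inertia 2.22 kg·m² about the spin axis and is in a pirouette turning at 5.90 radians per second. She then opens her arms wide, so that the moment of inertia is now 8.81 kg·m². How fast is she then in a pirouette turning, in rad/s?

With no external torque about the axis, L is conserved: I₁ω₁ = I₂ω₂.
ω₂ = I₁ω₁ / I₂ = (2.220)(5.90 rad/s) / (8.810) = 1.487 rad/s.

ω₂ ≈ 1.49 rad/s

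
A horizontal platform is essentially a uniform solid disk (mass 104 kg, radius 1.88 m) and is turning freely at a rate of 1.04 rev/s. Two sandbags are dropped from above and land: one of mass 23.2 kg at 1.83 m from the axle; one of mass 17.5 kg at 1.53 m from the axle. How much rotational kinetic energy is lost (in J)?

The added mass arrives with no angular momentum about the axle, and any external torque about the axle is negligible, so the system's angular momentum is conserved.
I_p = ½(104)(1.88)² = 183.8 kg·m².
Added inertia Σmr² = (23.2)(1.83)² + (17.5)(1.53)² = 118.7 kg·m²; I_f = 183.8 + 118.7 = 302.4 kg·m².
ω_f = I_p ω_i / I_f = (183.8)(1.04) / 302.4 = 0.6320 rev/s.
KE_i = ½(183.8)(6.535 rad/s)² = 3924 J; KE_f = ½(302.4)(3.971)² = 2384 J.

energy lost ≈ 1540 J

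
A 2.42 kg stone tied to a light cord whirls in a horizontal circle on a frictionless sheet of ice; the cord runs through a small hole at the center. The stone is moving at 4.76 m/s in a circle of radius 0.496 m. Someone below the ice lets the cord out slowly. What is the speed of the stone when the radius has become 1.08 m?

v₂ ≈ 2.19 m/s

Central (radial) force ⇒ zero torque about the center ⇒ m v r is constant.
v₂ = v₁ r₁ / r₂ = (4.76)(0.496) / (1.08) = 2.186 m/s.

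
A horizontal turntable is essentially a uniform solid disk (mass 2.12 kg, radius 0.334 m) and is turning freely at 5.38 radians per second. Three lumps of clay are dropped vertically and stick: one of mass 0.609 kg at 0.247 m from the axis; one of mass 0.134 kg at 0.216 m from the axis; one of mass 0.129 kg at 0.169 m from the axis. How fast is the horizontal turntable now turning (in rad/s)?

ω_f ≈ 3.85 rad/s

No external torque acts about the axis; L_before = L_after.
I_p = ½(2.12)(0.334)² = 0.1182 kg·m².
Added inertia Σmr² = (0.609)(0.247)² + (0.134)(0.216)² + (0.129)(0.169)² = 0.04709 kg·m²; I_f = 0.1182 + 0.04709 = 0.1653 kg·m².
ω_f = I_p ω_i / I_f = (0.1182)(5.38) / 0.1653 = 3.848 rad/s.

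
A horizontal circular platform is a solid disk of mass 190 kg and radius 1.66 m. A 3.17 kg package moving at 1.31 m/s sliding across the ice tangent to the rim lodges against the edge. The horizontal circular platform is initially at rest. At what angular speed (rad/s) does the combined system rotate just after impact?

|ω_f| ≈ 0.0255 rad/s

About the central axle the impulsive forces during the collision are internal, so angular momentum about that axis is conserved.
I_p = ½(190)(1.66)² = 261.8 kg·m². Taking the sense of the package's angular momentum as positive, L_{package} = m v R = (3.17)(1.31)(1.66) = 6.893 kg·m²/s.
L_i = 0 + 6.893 = 6.893 kg·m²/s.
After sticking, I_f = I_p + m R² = 261.8 + (3.17)(1.66)² = 270.5 kg·m².
ω_f = L_i / I_f = 6.893 / 270.5 = 0.02548 rad/s.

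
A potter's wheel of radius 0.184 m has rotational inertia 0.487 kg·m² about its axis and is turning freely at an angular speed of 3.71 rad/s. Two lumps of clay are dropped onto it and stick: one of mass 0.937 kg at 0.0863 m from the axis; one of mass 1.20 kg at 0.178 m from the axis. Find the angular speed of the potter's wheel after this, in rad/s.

ω_f ≈ 3.40 rad/s

No external torque acts about the axis; L_before = L_after.
Added inertia Σmr² = (0.937)(0.0863)² + (1.20)(0.178)² = 0.04500 kg·m²; I_f = 0.4870 + 0.04500 = 0.5320 kg·m².
ω_f = I_p ω_i / I_f = (0.4870)(3.71) / 0.5320 = 3.396 rad/s.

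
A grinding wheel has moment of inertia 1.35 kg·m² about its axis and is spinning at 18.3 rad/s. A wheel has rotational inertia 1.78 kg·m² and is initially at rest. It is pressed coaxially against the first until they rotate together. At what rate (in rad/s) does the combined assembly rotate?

|ω_f| ≈ 7.89 rad/s

No external torque acts about the common axis, so total angular momentum is conserved.
Taking A's sense as positive: L = (1.350)(18.3) = 24.71 kg·m²·rad/s.
Combined I = 1.350 + 1.780 = 3.130 kg·m².
ω_f = L / I = 24.71 / 3.130 = 7.893 rad/s.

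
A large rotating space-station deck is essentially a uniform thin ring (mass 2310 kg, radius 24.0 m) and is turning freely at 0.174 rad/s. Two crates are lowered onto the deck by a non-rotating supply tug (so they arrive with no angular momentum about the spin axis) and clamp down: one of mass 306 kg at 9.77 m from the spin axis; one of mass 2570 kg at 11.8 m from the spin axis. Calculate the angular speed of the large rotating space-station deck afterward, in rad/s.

ω_f ≈ 0.135 rad/s

The added mass arrives with no angular momentum about the spin axis, and any external torque about the spin axis is negligible, so the system's angular momentum is conserved.
I_p = (2310)(24.0)² = 1.331e+06 kg·m².
Added inertia Σmr² = (306)(9.77)² + (2570)(11.8)² = 3.871e+05 kg·m²; I_f = 1.331e+06 + 3.871e+05 = 1.718e+06 kg·m².
ω_f = I_p ω_i / I_f = (1.331e+06)(0.174) / 1.718e+06 = 0.1348 rad/s.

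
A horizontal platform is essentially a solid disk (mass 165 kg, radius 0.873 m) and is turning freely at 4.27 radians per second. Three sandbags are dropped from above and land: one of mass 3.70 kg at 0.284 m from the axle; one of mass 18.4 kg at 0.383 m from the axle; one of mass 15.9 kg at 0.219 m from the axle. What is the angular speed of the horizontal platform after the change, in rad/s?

ω_f ≈ 4.03 rad/s

The added mass arrives with no angular momentum about the axle, and any external torque about the axle is negligible, so the system's angular momentum is conserved.
I_p = ½(165)(0.873)² = 62.88 kg·m².
Added inertia Σmr² = (3.70)(0.284)² + (18.4)(0.383)² + (15.9)(0.219)² = 3.760 kg·m²; I_f = 62.88 + 3.760 = 66.64 kg·m².
ω_f = I_p ω_i / I_f = (62.88)(4.27) / 66.64 = 4.029 rad/s.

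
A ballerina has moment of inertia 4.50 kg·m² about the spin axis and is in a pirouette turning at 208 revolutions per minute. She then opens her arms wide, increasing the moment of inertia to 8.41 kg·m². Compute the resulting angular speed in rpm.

ω₂ ≈ 111 rpm

Angular momentum about the spin axis is conserved since the torque about it is zero.
ω₂ = I₁ω₁ / I₂ = (4.500)(208 rpm) / (8.410) = 111.3 rpm.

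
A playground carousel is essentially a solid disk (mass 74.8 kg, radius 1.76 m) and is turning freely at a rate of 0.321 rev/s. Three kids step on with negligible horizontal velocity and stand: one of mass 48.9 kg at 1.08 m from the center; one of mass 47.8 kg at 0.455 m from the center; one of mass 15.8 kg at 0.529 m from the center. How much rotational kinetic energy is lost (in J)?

energy lost ≈ 89.8 J

The added mass arrives with no angular momentum about the center, and any external torque about the center is negligible, so the system's angular momentum is conserved.
I_p = ½(74.8)(1.76)² = 115.9 kg·m².
Added inertia Σmr² = (48.9)(1.08)² + (47.8)(0.455)² + (15.8)(0.529)² = 71.35 kg·m²; I_f = 115.9 + 71.35 = 187.2 kg·m².
ω_f = I_p ω_i / I_f = (115.9)(0.321) / 187.2 = 0.1986 rev/s.
KE_i = ½(115.9)(2.017 rad/s)² = 235.6 J; KE_f = ½(187.2)(1.248)² = 145.8 J.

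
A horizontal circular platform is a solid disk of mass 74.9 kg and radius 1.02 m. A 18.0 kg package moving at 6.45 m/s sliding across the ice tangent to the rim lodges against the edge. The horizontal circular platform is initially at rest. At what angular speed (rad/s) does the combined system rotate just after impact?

|ω_f| ≈ 2.05 rad/s

The axle reaction passes through the central axle and exerts no torque about it; angular momentum about the central axle is conserved through the impact.
I_p = ½(74.9)(1.02)² = 38.96 kg·m². Taking the sense of the package's angular momentum as positive, L_{package} = m v R = (18.0)(6.45)(1.02) = 118.4 kg·m²/s.
L_i = 0 + 118.4 = 118.4 kg·m²/s.
After sticking, I_f = I_p + m R² = 38.96 + (18.0)(1.02)² = 57.69 kg·m².
ω_f = L_i / I_f = 118.4 / 57.69 = 2.053 rad/s.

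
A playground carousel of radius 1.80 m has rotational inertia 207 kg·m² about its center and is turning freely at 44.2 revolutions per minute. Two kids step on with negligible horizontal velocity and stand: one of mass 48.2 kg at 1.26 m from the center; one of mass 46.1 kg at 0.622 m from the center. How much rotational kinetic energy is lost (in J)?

energy lost ≈ 694 J

No external torque acts about the center; L_before = L_after.
Added inertia Σmr² = (48.2)(1.26)² + (46.1)(0.622)² = 94.36 kg·m²; I_f = 207.0 + 94.36 = 301.4 kg·m².
ω_f = I_p ω_i / I_f = (207.0)(44.2) / 301.4 = 30.36 rpm.
KE_i = ½(207.0)(4.629 rad/s)² = 2217 J; KE_f = ½(301.4)(3.179)² = 1523 J.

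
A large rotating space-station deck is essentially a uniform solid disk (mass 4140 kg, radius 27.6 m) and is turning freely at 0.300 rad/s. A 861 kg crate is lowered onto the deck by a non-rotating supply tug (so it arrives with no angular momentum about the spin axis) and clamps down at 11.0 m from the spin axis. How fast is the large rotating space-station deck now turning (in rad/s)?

No external torque acts about the spin axis; L_before = L_after.
I_p = ½(4140)(27.6)² = 1.577e+06 kg·m².
Added inertia Σmr² = (861)(11.0)² = 1.042e+05 kg·m²; I_f = 1.577e+06 + 1.042e+05 = 1.681e+06 kg·m².
ω_f = I_p ω_i / I_f = (1.577e+06)(0.300) / 1.681e+06 = 0.2814 rad/s.

ω_f ≈ 0.281 rad/s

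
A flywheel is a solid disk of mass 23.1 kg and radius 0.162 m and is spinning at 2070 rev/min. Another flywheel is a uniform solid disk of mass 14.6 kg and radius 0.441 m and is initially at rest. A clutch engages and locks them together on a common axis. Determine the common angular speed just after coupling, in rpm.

No external torque acts about the common axis, so total angular momentum is conserved.
Moments of inertia: I_A = ½(23.1)(0.162)² = 0.3031 kg·m²; I_B = ½(14.6)(0.441)² = 1.420 kg·m².
Taking A's sense as positive: L = (0.3031)(2070) = 627.5 kg·m²·rpm.
Combined I = 0.3031 + 1.420 = 1.723 kg·m².
ω_f = L / I = 627.5 / 1.723 = 364.2 rpm.

|ω_f| ≈ 364 rpm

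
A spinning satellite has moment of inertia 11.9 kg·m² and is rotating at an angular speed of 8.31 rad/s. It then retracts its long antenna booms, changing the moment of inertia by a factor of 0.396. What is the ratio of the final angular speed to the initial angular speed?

Angular momentum about the spin axis is conserved since the torque about it is zero.
I₂ = 0.396 × 11.9 = 4.712 kg·m².
ω₂/ω₁ = I₁/I₂ = 11.90 / 4.712 = 2.525.

ω₂/ω₁ ≈ 2.53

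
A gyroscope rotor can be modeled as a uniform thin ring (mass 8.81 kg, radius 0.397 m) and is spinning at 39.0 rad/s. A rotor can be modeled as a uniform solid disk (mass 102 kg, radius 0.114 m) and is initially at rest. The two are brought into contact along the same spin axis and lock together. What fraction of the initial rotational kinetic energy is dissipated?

The coupling torques are internal; angular momentum about the shared axis is conserved.
Moments of inertia: I_A = (8.81)(0.397)² = 1.389 kg·m²; I_B = ½(102)(0.114)² = 0.6628 kg·m².
Taking A's sense as positive: L = (1.389)(39.0) = 54.15 kg·m²·rad/s.
Combined I = 1.389 + 0.6628 = 2.051 kg·m².
ω_f = L / I = 54.15 / 2.051 = 26.40 rad/s.
KE_i = ½ΣIω² = 1056 J; KE_f = ½(2.051)(26.40)² = 714.8 J.
Fraction dissipated = (KE_i − KE_f)/KE_i = 0.3231.

fraction ≈ 0.323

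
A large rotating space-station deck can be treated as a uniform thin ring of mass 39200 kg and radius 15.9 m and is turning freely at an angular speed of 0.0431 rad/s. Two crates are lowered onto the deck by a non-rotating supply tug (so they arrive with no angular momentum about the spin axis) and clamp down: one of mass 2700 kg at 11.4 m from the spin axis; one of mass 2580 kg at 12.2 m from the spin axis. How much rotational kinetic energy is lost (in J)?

energy lost ≈ 635 J

The added mass arrives with no angular momentum about the spin axis, and any external torque about the spin axis is negligible, so the system's angular momentum is conserved.
I_p = (39200)(15.9)² = 9.910e+06 kg·m².
Added inertia Σmr² = (2700)(11.4)² + (2580)(12.2)² = 7.349e+05 kg·m²; I_f = 9.910e+06 + 7.349e+05 = 1.065e+07 kg·m².
ω_f = I_p ω_i / I_f = (9.910e+06)(0.0431) / 1.065e+07 = 0.04012 rad/s.
KE_i = ½(9.910e+06)(0.04310 rad/s)² = 9205 J; KE_f = ½(1.065e+07)(0.04012)² = 8569 J.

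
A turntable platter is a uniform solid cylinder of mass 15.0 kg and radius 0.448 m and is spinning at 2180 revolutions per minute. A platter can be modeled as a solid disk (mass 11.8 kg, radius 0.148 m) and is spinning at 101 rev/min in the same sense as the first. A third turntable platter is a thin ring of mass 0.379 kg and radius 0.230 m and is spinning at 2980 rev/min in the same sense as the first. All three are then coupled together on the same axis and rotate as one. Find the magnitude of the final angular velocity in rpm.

The coupling torques are internal; angular momentum about the shared axis is conserved.
Moments of inertia: I_A = ½(15.0)(0.448)² = 1.505 kg·m²; I_B = ½(11.8)(0.148)² = 0.1292 kg·m²; I_C = (0.379)(0.230)² = 0.02005 kg·m².
Taking A's sense as positive: L = (1.505)(2180) + (0.1292)(101) + (0.02005)(2980) = 3354 kg·m²·rpm.
Combined I = 1.505 + 0.1292 + 0.02005 = 1.655 kg·m².
ω_f = L / I = 3354 / 1.655 = 2027 rpm.

|ω_f| ≈ 2030 rpm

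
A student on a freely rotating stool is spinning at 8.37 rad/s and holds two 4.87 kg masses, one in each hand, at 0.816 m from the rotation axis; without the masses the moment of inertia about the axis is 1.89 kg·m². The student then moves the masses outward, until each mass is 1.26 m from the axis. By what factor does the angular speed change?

ω₂/ω₁ ≈ 0.483

No external torque acts about the spin axis, so angular momentum is conserved.
I₁ = 1.89 + 2(4.87)(0.816)² = 8.375 kg·m²; I₂ = 1.89 + 2(4.87)(1.26)² = 17.35 kg·m².
ω₂/ω₁ = I₁/I₂ = 8.375 / 17.35 = 0.4826.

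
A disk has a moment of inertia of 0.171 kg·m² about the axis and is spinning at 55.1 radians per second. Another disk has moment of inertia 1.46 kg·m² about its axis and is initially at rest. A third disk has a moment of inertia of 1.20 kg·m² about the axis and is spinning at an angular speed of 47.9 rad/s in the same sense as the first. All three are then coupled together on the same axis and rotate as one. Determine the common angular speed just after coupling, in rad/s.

|ω_f| ≈ 23.6 rad/s

No external torque acts about the common axis, so total angular momentum is conserved.
Taking A's sense as positive: L = (0.1710)(55.1) + (1.200)(47.9) = 66.90 kg·m²·rad/s.
Combined I = 0.1710 + 1.460 + 1.200 = 2.831 kg·m².
ω_f = L / I = 66.90 / 2.831 = 23.63 rad/s.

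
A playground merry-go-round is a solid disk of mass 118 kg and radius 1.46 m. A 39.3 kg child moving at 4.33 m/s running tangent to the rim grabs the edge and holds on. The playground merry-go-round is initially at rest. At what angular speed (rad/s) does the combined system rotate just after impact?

The axle reaction passes through the axle and exerts no torque about it; angular momentum about the axle is conserved through the impact.
I_p = ½(118)(1.46)² = 125.8 kg·m². Taking the sense of the child's angular momentum as positive, L_{child} = m v R = (39.3)(4.33)(1.46) = 248.4 kg·m²/s.
L_i = 0 + 248.4 = 248.4 kg·m²/s.
After sticking, I_f = I_p + m R² = 125.8 + (39.3)(1.46)² = 209.5 kg·m².
ω_f = L_i / I_f = 248.4 / 209.5 = 1.186 rad/s.

|ω_f| ≈ 1.19 rad/s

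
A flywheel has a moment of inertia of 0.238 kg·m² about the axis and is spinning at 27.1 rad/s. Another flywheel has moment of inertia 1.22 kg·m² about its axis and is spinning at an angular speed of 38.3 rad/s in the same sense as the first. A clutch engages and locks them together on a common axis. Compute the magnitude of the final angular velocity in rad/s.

The coupling torques are internal; angular momentum about the shared axis is conserved.
Taking A's sense as positive: L = (0.2380)(27.1) + (1.220)(38.3) = 53.18 kg·m²·rad/s.
Combined I = 0.2380 + 1.220 = 1.458 kg·m².
ω_f = L / I = 53.18 / 1.458 = 36.47 rad/s.

|ω_f| ≈ 36.5 rad/s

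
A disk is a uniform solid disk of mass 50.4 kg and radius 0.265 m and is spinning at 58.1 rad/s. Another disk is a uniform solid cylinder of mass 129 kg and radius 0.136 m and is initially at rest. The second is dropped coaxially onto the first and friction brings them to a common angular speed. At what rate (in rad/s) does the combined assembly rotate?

|ω_f| ≈ 34.7 rad/s

The coupling torques are internal; angular momentum about the shared axis is conserved.
Moments of inertia: I_A = ½(50.4)(0.265)² = 1.770 kg·m²; I_B = ½(129)(0.136)² = 1.193 kg·m².
Taking A's sense as positive: L = (1.770)(58.1) = 102.8 kg·m²·rad/s.
Combined I = 1.770 + 1.193 = 2.963 kg·m².
ω_f = L / I = 102.8 / 2.963 = 34.70 rad/s.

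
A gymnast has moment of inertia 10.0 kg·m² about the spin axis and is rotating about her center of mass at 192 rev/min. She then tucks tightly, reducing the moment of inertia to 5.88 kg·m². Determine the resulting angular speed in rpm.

ω₂ ≈ 327 rpm

No external torque acts about the spin axis, so angular momentum is conserved.
ω₂ = I₁ω₁ / I₂ = (10.00)(192 rpm) / (5.880) = 326.5 rpm.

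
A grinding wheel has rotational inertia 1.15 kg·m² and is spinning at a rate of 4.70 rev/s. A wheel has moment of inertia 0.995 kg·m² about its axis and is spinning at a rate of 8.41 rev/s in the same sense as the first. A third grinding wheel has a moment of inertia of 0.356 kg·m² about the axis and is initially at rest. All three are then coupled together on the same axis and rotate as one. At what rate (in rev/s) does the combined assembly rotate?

|ω_f| ≈ 5.51 rev/s

No external torque acts about the common axis, so total angular momentum is conserved.
Taking A's sense as positive: L = (1.150)(4.70) + (0.9950)(8.41) = 13.77 kg·m²·rev/s.
Combined I = 1.150 + 0.9950 + 0.3560 = 2.501 kg·m².
ω_f = L / I = 13.77 / 2.501 = 5.507 rev/s.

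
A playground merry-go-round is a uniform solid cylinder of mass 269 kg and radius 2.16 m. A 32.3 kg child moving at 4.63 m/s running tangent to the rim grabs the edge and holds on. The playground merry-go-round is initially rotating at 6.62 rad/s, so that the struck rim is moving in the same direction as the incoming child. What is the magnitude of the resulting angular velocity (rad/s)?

About the axle the impulsive forces during the collision are internal, so angular momentum about that axis is conserved.
I_p = ½(269)(2.16)² = 627.5 kg·m². Taking the sense of the child's angular momentum as positive, L_{child} = m v R = (32.3)(4.63)(2.16) = 323.0 kg·m²/s.
L_i = +I_p ω_p + m v R = +(627.5)(6.62) + 323.0 = 4477 kg·m²/s.
After sticking, I_f = I_p + m R² = 627.5 + (32.3)(2.16)² = 778.2 kg·m².
ω_f = L_i / I_f = 4477 / 778.2 = 5.753 rad/s.

|ω_f| ≈ 5.75 rad/s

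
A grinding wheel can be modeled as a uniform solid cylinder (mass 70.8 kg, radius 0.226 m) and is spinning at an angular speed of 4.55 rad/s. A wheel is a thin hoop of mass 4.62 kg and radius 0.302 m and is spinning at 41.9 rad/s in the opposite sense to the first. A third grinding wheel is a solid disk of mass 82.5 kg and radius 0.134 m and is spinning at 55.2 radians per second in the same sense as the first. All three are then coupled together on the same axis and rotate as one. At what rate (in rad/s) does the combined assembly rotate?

No external torque acts about the common axis, so total angular momentum is conserved.
Moments of inertia: I_A = ½(70.8)(0.226)² = 1.808 kg·m²; I_B = (4.62)(0.302)² = 0.4214 kg·m²; I_C = ½(82.5)(0.134)² = 0.7407 kg·m².
Taking A's sense as positive: L = (1.808)(4.55) − (0.4214)(41.9) + (0.7407)(55.2) = 31.46 kg·m²·rad/s.
Combined I = 1.808 + 0.4214 + 0.7407 = 2.970 kg·m².
ω_f = L / I = 31.46 / 2.970 = 10.59 rad/s.

|ω_f| ≈ 10.6 rad/s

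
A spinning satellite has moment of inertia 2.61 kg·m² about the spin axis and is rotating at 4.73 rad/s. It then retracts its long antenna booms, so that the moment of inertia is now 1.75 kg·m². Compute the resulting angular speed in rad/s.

No external torque acts about the spin axis, so angular momentum is conserved.
ω₂ = I₁ω₁ / I₂ = (2.610)(4.73 rad/s) / (1.750) = 7.054 rad/s.

ω₂ ≈ 7.05 rad/s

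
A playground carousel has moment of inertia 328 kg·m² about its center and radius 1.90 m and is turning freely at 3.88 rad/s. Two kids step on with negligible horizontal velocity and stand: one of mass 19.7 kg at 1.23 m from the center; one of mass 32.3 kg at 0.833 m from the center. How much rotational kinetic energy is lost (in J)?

energy lost ≈ 339 J

The added mass arrives with no angular momentum about the center, and any external torque about the center is negligible, so the system's angular momentum is conserved.
Added inertia Σmr² = (19.7)(1.23)² + (32.3)(0.833)² = 52.22 kg·m²; I_f = 328.0 + 52.22 = 380.2 kg·m².
ω_f = I_p ω_i / I_f = (328.0)(3.88) / 380.2 = 3.347 rad/s.
KE_i = ½(328.0)(3.880 rad/s)² = 2469 J; KE_f = ½(380.2)(3.347)² = 2130 J.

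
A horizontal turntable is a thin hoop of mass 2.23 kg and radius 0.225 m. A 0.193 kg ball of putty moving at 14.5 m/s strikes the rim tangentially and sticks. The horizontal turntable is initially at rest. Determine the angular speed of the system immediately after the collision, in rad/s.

The axle reaction passes through the axle and exerts no torque about it; angular momentum about the axle is conserved through the impact.
I_p = (2.23)(0.225)² = 0.1129 kg·m². Taking the sense of the ball of putty's angular momentum as positive, L_{ball} = m v R = (0.193)(14.5)(0.225) = 0.6297 kg·m²/s.
L_i = 0 + 0.6297 = 0.6297 kg·m²/s.
After sticking, I_f = I_p + m R² = 0.1129 + (0.193)(0.225)² = 0.1227 kg·m².
ω_f = L_i / I_f = 0.6297 / 0.1227 = 5.133 rad/s.

|ω_f| ≈ 5.13 rad/s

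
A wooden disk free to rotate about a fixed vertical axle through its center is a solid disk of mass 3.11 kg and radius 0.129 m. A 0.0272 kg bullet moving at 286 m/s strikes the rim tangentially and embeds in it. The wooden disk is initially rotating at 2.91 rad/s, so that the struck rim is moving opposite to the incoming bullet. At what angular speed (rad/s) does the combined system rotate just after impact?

The axle reaction passes through the axle and exerts no torque about it; angular momentum about the axle is conserved through the impact.
I_p = ½(3.11)(0.129)² = 0.02588 kg·m². Taking the sense of the bullet's angular momentum as positive, L_{bullet} = m v R = (0.0272)(286)(0.129) = 1.004 kg·m²/s.
L_i = −I_p ω_p + m v R = −(0.02588)(2.91) + 1.004 = 0.9282 kg·m²/s.
After sticking, I_f = I_p + m R² = 0.02588 + (0.0272)(0.129)² = 0.02633 kg·m².
ω_f = L_i / I_f = 0.9282 / 0.02633 = 35.25 rad/s.

|ω_f| ≈ 35.3 rad/s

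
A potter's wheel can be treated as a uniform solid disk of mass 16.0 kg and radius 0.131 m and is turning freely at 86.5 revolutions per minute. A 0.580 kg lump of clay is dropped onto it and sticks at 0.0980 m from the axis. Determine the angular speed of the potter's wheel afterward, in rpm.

ω_f ≈ 83.1 rpm

The added mass arrives with no angular momentum about the axis, and any external torque about the axis is negligible, so the system's angular momentum is conserved.
I_p = ½(16.0)(0.131)² = 0.1373 kg·m².
Added inertia Σmr² = (0.580)(0.0980)² = 0.005570 kg·m²; I_f = 0.1373 + 0.005570 = 0.1429 kg·m².
ω_f = I_p ω_i / I_f = (0.1373)(86.5) / 0.1429 = 83.13 rpm.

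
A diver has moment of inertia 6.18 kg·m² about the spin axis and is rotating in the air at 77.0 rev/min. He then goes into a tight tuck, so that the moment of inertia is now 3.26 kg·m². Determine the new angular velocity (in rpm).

Angular momentum about the spin axis is conserved since the torque about it is zero.
ω₂ = I₁ω₁ / I₂ = (6.180)(77.0 rpm) / (3.260) = 146.0 rpm.

ω₂ ≈ 146 rpm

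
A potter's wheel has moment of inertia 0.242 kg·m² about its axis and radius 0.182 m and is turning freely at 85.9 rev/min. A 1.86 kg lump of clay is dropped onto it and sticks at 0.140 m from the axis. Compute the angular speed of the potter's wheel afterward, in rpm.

The added mass arrives with no angular momentum about the axis, and any external torque about the axis is negligible, so the system's angular momentum is conserved.
Added inertia Σmr² = (1.86)(0.140)² = 0.03646 kg·m²; I_f = 0.2420 + 0.03646 = 0.2785 kg·m².
ω_f = I_p ω_i / I_f = (0.2420)(85.9) / 0.2785 = 74.65 rpm.

ω_f ≈ 74.7 rpm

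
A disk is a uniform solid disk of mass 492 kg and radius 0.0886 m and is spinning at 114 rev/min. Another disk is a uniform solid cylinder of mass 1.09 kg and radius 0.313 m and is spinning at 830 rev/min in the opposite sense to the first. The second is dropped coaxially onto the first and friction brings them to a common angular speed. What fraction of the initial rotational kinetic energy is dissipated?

The coupling torques are internal; angular momentum about the shared axis is conserved.
Moments of inertia: I_A = ½(492)(0.0886)² = 1.931 kg·m²; I_B = ½(1.09)(0.313)² = 0.05339 kg·m².
Taking A's sense as positive: L = (1.931)(114) − (0.05339)(830) = 175.8 kg·m²·rpm.
Combined I = 1.931 + 0.05339 = 1.984 kg·m².
ω_f = L / I = 175.8 / 1.984 = 88.60 rpm.
KE_i = ½ΣIω² = 339.3 J; KE_f = ½(1.984)(9.278)² = 85.42 J.
Fraction dissipated = (KE_i − KE_f)/KE_i = 0.7482.

fraction ≈ 0.748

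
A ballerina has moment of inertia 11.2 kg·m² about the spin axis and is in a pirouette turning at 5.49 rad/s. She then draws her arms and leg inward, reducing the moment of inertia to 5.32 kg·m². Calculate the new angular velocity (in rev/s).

ω₂ ≈ 1.84 rev/s

With no external torque about the axis, L is conserved: I₁ω₁ = I₂ω₂.
ω₂ = I₁ω₁ / I₂ = (11.20)(5.49 rad/s) / (5.320) = 11.56 rad/s = 1.839 rev/s.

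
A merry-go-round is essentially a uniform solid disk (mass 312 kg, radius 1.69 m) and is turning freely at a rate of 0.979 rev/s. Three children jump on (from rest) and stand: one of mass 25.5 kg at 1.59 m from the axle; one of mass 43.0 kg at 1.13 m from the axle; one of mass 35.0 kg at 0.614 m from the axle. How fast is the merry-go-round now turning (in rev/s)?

ω_f ≈ 0.755 rev/s

The added mass arrives with no angular momentum about the axle, and any external torque about the axle is negligible, so the system's angular momentum is conserved.
I_p = ½(312)(1.69)² = 445.6 kg·m².
Added inertia Σmr² = (25.5)(1.59)² + (43.0)(1.13)² + (35.0)(0.614)² = 132.6 kg·m²; I_f = 445.6 + 132.6 = 578.1 kg·m².
ω_f = I_p ω_i / I_f = (445.6)(0.979) / 578.1 = 0.7545 rev/s.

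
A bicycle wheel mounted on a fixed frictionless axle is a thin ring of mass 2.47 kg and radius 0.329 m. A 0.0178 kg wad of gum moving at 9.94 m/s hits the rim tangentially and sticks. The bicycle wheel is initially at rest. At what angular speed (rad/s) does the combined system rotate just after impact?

The axle reaction passes through the axle and exerts no torque about it; angular momentum about the axle is conserved through the impact.
I_p = (2.47)(0.329)² = 0.2674 kg·m². Taking the sense of the wad of gum's angular momentum as positive, L_{wad} = m v R = (0.0178)(9.94)(0.329) = 0.05821 kg·m²/s.
L_i = 0 + 0.05821 = 0.05821 kg·m²/s.
After sticking, I_f = I_p + m R² = 0.2674 + (0.0178)(0.329)² = 0.2693 kg·m².
ω_f = L_i / I_f = 0.05821 / 0.2693 = 0.2162 rad/s.

|ω_f| ≈ 0.216 rad/s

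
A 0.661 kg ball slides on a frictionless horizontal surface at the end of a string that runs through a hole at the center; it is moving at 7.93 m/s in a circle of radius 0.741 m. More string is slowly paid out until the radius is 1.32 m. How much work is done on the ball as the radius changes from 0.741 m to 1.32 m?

The only horizontal force on the mass is along the cord (radial), so it exerts no torque about the hole and angular momentum m v r is conserved.
v₂ = v₁ r₁ / r₂ = (7.93)(0.741) / (1.32) = 4.452 m/s.
W = ΔKE = ½m(v₂² − v₁²) = -14.23 J.

W ≈ -14.2 J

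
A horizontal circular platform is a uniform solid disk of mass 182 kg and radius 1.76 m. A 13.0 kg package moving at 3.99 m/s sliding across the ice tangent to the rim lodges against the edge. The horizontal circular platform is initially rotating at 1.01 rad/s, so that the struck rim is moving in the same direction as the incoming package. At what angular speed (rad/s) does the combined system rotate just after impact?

About the central axle the impulsive forces during the collision are internal, so angular momentum about that axis is conserved.
I_p = ½(182)(1.76)² = 281.9 kg·m². Taking the sense of the package's angular momentum as positive, L_{package} = m v R = (13.0)(3.99)(1.76) = 91.29 kg·m²/s.
L_i = +I_p ω_p + m v R = +(281.9)(1.01) + 91.29 = 376.0 kg·m²/s.
After sticking, I_f = I_p + m R² = 281.9 + (13.0)(1.76)² = 322.2 kg·m².
ω_f = L_i / I_f = 376.0 / 322.2 = 1.167 rad/s.

|ω_f| ≈ 1.17 rad/s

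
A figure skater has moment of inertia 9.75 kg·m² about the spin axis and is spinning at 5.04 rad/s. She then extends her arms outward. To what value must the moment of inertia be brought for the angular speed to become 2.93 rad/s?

I₂ ≈ 16.8 kg·m²

With no external torque about the axis, L is conserved: I₁ω₁ = I₂ω₂.
I₂ = I₁ω₁ / ω₂ = (9.75)(5.04) / (2.93) = 16.77 kg·m².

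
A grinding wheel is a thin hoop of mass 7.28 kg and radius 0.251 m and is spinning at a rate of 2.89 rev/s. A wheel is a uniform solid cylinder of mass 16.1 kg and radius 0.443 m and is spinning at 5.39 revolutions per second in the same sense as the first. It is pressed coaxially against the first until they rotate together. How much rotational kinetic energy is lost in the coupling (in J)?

No external torque acts about the common axis, so total angular momentum is conserved.
Moments of inertia: I_A = (7.28)(0.251)² = 0.4586 kg·m²; I_B = ½(16.1)(0.443)² = 1.580 kg·m².
Taking A's sense as positive: L = (0.4586)(2.89) + (1.580)(5.39) = 9.841 kg·m²·rev/s.
Combined I = 0.4586 + 1.580 = 2.038 kg·m².
ω_f = L / I = 9.841 / 2.038 = 4.828 rev/s.
KE_i = ½ΣIω² = 981.6 J; KE_f = ½(2.038)(30.33)² = 937.7 J.

ΔKE lost ≈ 43.9 J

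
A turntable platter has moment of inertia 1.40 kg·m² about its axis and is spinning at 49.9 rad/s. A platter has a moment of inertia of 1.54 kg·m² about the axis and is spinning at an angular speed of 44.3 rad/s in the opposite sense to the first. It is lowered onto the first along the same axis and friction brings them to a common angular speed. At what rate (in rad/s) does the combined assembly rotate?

The coupling torques are internal; angular momentum about the shared axis is conserved.
Taking A's sense as positive: L = (1.400)(49.9) − (1.540)(44.3) = 1.638 kg·m²·rad/s.
Combined I = 1.400 + 1.540 = 2.940 kg·m².
ω_f = L / I = 1.638 / 2.940 = 0.5571 rad/s.

|ω_f| ≈ 0.557 rad/s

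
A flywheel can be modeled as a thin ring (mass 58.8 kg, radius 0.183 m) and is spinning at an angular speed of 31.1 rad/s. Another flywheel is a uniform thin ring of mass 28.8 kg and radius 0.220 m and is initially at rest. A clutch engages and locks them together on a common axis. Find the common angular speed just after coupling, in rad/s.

No external torque acts about the common axis, so total angular momentum is conserved.
Moments of inertia: I_A = (58.8)(0.183)² = 1.969 kg·m²; I_B = (28.8)(0.220)² = 1.394 kg·m².
Taking A's sense as positive: L = (1.969)(31.1) = 61.24 kg·m²·rad/s.
Combined I = 1.969 + 1.394 = 3.363 kg·m².
ω_f = L / I = 61.24 / 3.363 = 18.21 rad/s.

|ω_f| ≈ 18.2 rad/s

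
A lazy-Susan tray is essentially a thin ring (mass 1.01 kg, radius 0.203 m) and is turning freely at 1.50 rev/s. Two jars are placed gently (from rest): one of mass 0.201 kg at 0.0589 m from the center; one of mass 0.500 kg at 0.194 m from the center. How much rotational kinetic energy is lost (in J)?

energy lost ≈ 0.590 J

No external torque acts about the center; L_before = L_after.
I_p = (1.01)(0.203)² = 0.04162 kg·m².
Added inertia Σmr² = (0.201)(0.0589)² + (0.500)(0.194)² = 0.01952 kg·m²; I_f = 0.04162 + 0.01952 = 0.06114 kg·m².
ω_f = I_p ω_i / I_f = (0.04162)(1.50) / 0.06114 = 1.021 rev/s.
KE_i = ½(0.04162)(9.425 rad/s)² = 1.849 J; KE_f = ½(0.06114)(6.416)² = 1.258 J.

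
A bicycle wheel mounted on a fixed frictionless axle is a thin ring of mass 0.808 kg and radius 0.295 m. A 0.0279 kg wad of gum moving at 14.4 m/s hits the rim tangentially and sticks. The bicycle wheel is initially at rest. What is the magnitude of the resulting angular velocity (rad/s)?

|ω_f| ≈ 1.63 rad/s

About the axle the impulsive forces during the collision are internal, so angular momentum about that axis is conserved.
I_p = (0.808)(0.295)² = 0.07032 kg·m². Taking the sense of the wad of gum's angular momentum as positive, L_{wad} = m v R = (0.0279)(14.4)(0.295) = 0.1185 kg·m²/s.
L_i = 0 + 0.1185 = 0.1185 kg·m²/s.
After sticking, I_f = I_p + m R² = 0.07032 + (0.0279)(0.295)² = 0.07274 kg·m².
ω_f = L_i / I_f = 0.1185 / 0.07274 = 1.629 rad/s.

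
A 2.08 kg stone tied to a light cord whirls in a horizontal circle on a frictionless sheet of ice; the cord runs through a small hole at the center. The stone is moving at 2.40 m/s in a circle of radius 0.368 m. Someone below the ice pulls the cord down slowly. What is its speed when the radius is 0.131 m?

Central (radial) force ⇒ zero torque about the center ⇒ m v r is constant.
v₂ = v₁ r₁ / r₂ = (2.40)(0.368) / (0.131) = 6.742 m/s.

v₂ ≈ 6.74 m/s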